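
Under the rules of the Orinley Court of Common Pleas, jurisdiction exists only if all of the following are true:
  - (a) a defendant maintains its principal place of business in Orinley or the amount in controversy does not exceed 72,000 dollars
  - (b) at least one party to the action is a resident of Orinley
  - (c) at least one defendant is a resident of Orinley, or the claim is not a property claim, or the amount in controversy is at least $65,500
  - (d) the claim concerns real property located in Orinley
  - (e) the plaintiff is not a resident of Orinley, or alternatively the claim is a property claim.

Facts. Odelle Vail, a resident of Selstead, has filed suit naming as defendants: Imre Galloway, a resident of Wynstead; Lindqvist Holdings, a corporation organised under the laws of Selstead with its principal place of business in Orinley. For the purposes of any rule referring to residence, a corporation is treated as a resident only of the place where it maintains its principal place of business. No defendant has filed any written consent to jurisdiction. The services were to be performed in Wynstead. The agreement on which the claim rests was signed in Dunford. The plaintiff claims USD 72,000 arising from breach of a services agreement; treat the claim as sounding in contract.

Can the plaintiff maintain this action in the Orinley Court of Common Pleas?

No

The Orinley Court of Common Pleas:
  (a) Lindqvist Holdings has its principal place of business in Orinley, so this disjunct is met. Met.
  (b) Lindqvist Holdings resides in Orinley. Met.
  (c) Lindqvist Holdings resides in Orinley — that alternative is enough. Met.
  (d) The claim does not concern real property. Fails.
  (e) The plaintiff resides in Selstead, which is not Orinley — that alternative is enough. Condition met.
  → The court lacks jurisdiction.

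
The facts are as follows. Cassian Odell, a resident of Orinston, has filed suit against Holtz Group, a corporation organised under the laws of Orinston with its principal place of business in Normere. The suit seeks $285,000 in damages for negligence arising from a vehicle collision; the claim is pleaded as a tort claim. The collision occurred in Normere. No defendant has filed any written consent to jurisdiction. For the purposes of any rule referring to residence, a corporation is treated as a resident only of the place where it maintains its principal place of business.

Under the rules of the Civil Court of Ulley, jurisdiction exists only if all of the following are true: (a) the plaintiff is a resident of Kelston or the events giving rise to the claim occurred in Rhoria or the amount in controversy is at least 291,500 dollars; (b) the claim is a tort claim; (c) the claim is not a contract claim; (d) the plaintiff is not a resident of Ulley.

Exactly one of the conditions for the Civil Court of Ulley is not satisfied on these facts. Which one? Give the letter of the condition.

The Civil Court of Ulley:
  (a) The plaintiff resides in Orinston, not Kelston; the operative events occurred in Normere, not Rhoria; the amount in controversy is USD 285,000, below the 291,500 dollars floor — none of the alternatives is met. Not satisfied.
  (b) The claim is a tort claim. Satisfied.
  (c) The claim is a tort claim, not a contract claim. Satisfied.
  (d) The plaintiff resides in Orinston, which is not Ulley. Satisfied.
Only condition (a) fails.

(a)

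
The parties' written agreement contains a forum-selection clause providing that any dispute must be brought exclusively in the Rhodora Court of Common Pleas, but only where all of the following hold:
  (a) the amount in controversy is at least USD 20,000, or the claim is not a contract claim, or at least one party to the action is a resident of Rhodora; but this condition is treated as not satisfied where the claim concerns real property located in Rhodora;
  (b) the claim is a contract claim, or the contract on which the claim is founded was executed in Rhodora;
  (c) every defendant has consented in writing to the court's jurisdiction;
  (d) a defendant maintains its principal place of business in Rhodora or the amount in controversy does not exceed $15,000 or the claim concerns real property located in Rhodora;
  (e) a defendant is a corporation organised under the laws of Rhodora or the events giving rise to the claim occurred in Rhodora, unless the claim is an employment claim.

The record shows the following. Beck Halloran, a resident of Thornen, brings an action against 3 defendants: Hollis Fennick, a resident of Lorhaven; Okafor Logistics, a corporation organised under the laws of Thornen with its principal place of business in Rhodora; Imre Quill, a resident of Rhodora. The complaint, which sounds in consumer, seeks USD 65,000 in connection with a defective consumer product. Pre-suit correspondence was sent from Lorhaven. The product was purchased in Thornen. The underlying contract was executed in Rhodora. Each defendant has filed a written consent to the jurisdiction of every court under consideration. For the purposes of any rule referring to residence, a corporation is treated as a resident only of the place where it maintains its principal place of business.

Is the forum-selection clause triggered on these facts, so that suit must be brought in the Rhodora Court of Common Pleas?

No

The Rhodora Court of Common Pleas:
  (a) The amount in controversy is $65,000, which meets the $20,000 floor, so this disjunct is met. And the carve-out is inapplicable — the claim does not concern real property. Met.
  (b) The contract was executed in Rhodora, so one alternative holds. Met.
  (c) Every defendant has filed written consent. Condition met.
  (d) Okafor Logistics has its principal place of business in Rhodora, which satisfies one of the alternatives. Met.
  (e) The corporate defendant(s) are organised in Thornen, not Rhodora; the operative events occurred in Thornen, not Rhodora — no alternative holds. And the claim is a consumer claim, not an employment claim, so the proviso does not save it. Not met.
  → Forum clause is not triggered.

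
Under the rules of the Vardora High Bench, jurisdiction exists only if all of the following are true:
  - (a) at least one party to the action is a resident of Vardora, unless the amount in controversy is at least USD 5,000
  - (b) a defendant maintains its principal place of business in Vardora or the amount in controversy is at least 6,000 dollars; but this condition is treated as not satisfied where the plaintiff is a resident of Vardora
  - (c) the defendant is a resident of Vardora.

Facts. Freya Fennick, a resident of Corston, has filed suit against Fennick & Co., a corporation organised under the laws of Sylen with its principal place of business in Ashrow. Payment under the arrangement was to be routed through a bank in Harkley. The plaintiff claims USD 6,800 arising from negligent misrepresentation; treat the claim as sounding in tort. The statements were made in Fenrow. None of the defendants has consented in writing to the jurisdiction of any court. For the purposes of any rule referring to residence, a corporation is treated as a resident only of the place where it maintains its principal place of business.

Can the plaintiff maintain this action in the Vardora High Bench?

The Vardora High Bench:
  (a) No party resides in Vardora. However, the amount in controversy is $6,800, which meets the $5,000 floor, so the 'unless' proviso supplies this condition. Condition met.
  (b) The amount in controversy is USD 6,800, which meets the USD 6,000 floor — that alternative is enough. The carve-out does not apply: the plaintiff resides in Corston, not Vardora. Met.
  (c) The defendant resides in Ashrow, not Vardora. Not met.
  → Not every requirement is met — no jurisdiction.

No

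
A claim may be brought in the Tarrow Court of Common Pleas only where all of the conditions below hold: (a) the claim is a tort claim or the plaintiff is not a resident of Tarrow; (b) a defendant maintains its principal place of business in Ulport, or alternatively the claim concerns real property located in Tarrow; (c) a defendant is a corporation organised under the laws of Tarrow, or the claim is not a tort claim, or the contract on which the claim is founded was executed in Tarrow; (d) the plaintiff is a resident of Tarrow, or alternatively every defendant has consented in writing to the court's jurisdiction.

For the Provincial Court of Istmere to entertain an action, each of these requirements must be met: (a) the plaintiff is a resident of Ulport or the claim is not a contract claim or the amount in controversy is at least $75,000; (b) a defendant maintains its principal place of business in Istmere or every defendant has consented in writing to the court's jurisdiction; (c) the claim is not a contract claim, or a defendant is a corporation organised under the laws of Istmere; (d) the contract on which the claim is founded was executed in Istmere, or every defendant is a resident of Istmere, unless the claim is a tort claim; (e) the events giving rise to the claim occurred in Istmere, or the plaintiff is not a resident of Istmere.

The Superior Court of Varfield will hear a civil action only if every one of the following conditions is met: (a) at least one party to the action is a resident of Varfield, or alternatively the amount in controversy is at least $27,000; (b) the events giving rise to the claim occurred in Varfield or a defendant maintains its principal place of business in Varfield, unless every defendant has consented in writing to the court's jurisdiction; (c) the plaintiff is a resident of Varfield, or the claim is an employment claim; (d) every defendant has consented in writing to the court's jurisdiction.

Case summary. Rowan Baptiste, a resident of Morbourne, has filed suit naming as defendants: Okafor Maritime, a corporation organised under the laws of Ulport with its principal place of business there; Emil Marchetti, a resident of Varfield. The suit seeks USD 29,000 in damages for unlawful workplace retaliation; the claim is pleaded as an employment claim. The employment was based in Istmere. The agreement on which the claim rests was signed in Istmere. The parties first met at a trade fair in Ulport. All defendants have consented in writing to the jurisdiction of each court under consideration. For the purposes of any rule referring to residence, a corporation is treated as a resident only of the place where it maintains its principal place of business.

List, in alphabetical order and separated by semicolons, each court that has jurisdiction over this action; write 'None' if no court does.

The Tarrow Court of Common Pleas:
  (a) The plaintiff resides in Morbourne, which is not Tarrow — that alternative is enough. Met.
  (b) Okafor Maritime has its principal place of business in Ulport, so this disjunct is met. Satisfied.
  (c) The claim is an employment claim, not a tort claim — that alternative is enough. Satisfied.
  (d) Every defendant has filed written consent — that alternative is enough. Satisfied.
  → Jurisdiction lies.
The Provincial Court of Istmere:
  (a) The claim is an employment claim, not a contract claim, so one alternative holds. Condition met.
  (b) Every defendant has filed written consent, so this disjunct is met. Condition met.
  (c) The claim is an employment claim, not a contract claim, so one alternative holds. Satisfied.
  (d) The contract was executed in Istmere — that alternative is enough. Met.
  (e) The operative events occurred in Istmere, so one alternative holds. Met.
  → Every requirement is satisfied — jurisdiction.
The Superior Court of Varfield:
  (a) Emil Marchetti resides in Varfield, so this disjunct is met. Satisfied.
  (b) The operative events occurred in Istmere, not Varfield; the corporate defendant(s) have their principal place of business in Ulport, not Varfield — none of the alternatives is met. The proviso rescues it, though: every defendant has filed written consent. Satisfied.
  (c) The claim is an employment claim, so one alternative holds. Met.
  (d) Every defendant has filed written consent. Met.
  → All conditions met; jurisdiction exists.

the Provincial Court of Istmere; the Superior Court of Varfield; the Tarrow Court of Common Pleas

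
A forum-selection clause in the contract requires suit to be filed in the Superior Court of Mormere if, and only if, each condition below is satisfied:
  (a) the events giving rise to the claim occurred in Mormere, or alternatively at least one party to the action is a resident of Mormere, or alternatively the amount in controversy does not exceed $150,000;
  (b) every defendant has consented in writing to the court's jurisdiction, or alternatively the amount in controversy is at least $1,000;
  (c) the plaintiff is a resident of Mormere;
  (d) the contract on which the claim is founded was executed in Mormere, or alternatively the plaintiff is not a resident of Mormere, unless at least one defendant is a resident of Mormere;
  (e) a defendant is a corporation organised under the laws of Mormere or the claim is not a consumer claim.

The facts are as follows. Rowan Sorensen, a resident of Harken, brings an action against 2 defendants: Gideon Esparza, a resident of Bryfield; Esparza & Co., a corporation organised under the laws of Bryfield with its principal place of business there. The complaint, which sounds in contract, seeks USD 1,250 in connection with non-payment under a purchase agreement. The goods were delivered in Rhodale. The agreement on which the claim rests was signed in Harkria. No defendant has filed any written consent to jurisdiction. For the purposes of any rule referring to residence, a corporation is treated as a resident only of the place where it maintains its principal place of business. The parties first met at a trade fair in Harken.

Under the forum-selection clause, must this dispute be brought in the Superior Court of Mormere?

No

The Superior Court of Mormere:
  (a) The amount in controversy is $1,250, within the $150,000 ceiling, which satisfies one of the alternatives. Condition met.
  (b) The amount in controversy is USD 1,250, which meets the $1,000 floor, so one alternative holds. Condition met.
  (c) The plaintiff resides in Harken, not Mormere. Not satisfied.
  (d) The plaintiff resides in Harken, which is not Mormere — that alternative is enough. Satisfied.
  (e) The claim is a contract claim, not a consumer claim, so this disjunct is met. Condition met.
  → Forum clause is not triggered.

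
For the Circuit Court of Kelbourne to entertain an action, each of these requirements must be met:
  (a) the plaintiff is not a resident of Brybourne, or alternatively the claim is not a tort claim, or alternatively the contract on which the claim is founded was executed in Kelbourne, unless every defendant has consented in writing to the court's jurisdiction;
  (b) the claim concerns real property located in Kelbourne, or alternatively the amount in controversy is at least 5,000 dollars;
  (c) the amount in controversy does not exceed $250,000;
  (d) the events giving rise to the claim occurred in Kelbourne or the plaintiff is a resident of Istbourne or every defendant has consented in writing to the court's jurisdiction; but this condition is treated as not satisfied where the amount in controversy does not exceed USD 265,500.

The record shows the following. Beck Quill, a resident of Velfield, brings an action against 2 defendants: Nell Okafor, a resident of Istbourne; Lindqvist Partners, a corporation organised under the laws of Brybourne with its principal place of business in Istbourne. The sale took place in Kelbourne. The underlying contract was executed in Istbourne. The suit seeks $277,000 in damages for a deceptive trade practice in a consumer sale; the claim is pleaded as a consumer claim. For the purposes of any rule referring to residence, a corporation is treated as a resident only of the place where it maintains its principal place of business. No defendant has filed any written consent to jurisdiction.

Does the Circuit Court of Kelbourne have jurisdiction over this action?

No

The Circuit Court of Kelbourne:
  (a) The plaintiff resides in Velfield, which is not Brybourne, so this disjunct is met. Satisfied.
  (b) The amount in controversy is USD 277,000, which meets the $5,000 floor — that alternative is enough. Met.
  (c) The amount in controversy is USD 277,000, above the USD 250,000 ceiling. Fails.
  (d) The operative events occurred in Kelbourne, which satisfies one of the alternatives. The carve-out does not apply: the amount in controversy is 277,000 dollars, above the 265,500 dollars ceiling. Condition met.
  → At least one condition fails; no jurisdiction.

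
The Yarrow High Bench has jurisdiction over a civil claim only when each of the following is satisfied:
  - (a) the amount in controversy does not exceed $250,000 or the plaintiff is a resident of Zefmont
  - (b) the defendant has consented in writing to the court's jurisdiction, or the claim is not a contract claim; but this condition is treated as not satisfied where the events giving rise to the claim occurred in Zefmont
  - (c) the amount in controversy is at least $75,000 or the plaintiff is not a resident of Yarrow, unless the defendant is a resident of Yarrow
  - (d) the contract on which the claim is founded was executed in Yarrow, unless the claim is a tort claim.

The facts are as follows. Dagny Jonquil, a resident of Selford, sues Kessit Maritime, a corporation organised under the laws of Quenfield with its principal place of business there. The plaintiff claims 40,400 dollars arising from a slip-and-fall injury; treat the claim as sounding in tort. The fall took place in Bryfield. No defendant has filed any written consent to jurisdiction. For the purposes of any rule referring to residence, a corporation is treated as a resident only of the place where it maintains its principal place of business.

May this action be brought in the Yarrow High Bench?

Yes

The Yarrow High Bench:
  (a) The amount in controversy is 40,400 dollars, within the $250,000 ceiling, so one alternative holds. Satisfied.
  (b) The claim is a tort claim, not a contract claim — that alternative is enough. And the carve-out is inapplicable — the operative events occurred in Bryfield, not Zefmont. Condition met.
  (c) The plaintiff resides in Selford, which is not Yarrow — that alternative is enough. Condition met.
  (d) No contract (and hence no place of execution) is alleged. But the claim is a tort claim, and the 'unless' clause therefore excuses the requirement. Condition met.
  → The court has jurisdiction.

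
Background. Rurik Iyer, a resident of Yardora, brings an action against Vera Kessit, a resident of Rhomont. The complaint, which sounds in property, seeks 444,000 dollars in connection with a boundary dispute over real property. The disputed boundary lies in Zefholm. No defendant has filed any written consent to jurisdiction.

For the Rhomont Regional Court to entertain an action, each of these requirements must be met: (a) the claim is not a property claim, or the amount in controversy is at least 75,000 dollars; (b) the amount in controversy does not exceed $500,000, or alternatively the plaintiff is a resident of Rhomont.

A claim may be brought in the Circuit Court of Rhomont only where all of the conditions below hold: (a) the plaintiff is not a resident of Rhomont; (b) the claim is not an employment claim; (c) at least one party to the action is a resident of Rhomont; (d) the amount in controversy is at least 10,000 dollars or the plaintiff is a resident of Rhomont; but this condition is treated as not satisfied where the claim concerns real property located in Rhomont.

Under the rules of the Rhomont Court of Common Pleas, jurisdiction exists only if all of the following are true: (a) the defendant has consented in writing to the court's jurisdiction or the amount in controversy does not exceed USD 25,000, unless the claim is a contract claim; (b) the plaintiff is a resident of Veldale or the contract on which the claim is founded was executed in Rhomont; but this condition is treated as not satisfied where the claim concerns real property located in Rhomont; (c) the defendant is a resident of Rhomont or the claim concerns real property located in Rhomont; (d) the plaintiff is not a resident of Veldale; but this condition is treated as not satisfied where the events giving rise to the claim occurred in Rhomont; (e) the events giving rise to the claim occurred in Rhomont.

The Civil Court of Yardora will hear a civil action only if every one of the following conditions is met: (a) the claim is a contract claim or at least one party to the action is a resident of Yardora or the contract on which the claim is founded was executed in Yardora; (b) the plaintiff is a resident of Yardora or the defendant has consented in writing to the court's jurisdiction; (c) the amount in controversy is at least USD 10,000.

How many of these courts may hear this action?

The Rhomont Regional Court:
  (a) The amount in controversy is $444,000, which meets the USD 75,000 floor, so one alternative holds. Condition met.
  (b) The amount in controversy is 444,000 dollars, within the $500,000 ceiling — that alternative is enough. Met.
  → The court has jurisdiction.
The Circuit Court of Rhomont:
  (a) The plaintiff resides in Yardora, which is not Rhomont. Condition met.
  (b) The claim is a property claim, not an employment claim. Met.
  (c) Vera Kessit resides in Rhomont. Met.
  (d) The amount in controversy is 444,000 dollars, which meets the USD 10,000 floor, so one alternative holds. And the carve-out is inapplicable — the property lies in Zefholm, not Rhomont. Met.
  → Jurisdiction lies.
The Rhomont Court of Common Pleas:
  (a) No such written consent has been filed; the amount in controversy is $444,000, above the USD 25,000 ceiling — no alternative holds. Nor does the 'unless' clause help: the claim is a property claim, not a contract claim. Not met.
  (b) The plaintiff resides in Yardora, not Veldale; no contract (and hence no place of execution) is alleged — no alternative holds. Condition not met.
  (c) The defendant resides in Rhomont, which satisfies one of the alternatives. Satisfied.
  (d) The plaintiff resides in Yardora, which is not Veldale. And the carve-out is inapplicable — the operative events occurred in Zefholm, not Rhomont. Condition met.
  (e) The operative events occurred in Zefholm, not Rhomont. Not satisfied.
  → No jurisdiction.
The Civil Court of Yardora:
  (a) Rurik Iyer resides in Yardora, so one alternative holds. Satisfied.
  (b) The plaintiff resides in Yardora, so one alternative holds. Met.
  (c) The amount in controversy is $444,000, which meets the USD 10,000 floor. Condition met.
  → Every requirement is satisfied — jurisdiction.
Courts with jurisdiction: the Rhomont Regional Court, the Circuit Court of Rhomont, the Civil Court of Yardora — 3 in total.

3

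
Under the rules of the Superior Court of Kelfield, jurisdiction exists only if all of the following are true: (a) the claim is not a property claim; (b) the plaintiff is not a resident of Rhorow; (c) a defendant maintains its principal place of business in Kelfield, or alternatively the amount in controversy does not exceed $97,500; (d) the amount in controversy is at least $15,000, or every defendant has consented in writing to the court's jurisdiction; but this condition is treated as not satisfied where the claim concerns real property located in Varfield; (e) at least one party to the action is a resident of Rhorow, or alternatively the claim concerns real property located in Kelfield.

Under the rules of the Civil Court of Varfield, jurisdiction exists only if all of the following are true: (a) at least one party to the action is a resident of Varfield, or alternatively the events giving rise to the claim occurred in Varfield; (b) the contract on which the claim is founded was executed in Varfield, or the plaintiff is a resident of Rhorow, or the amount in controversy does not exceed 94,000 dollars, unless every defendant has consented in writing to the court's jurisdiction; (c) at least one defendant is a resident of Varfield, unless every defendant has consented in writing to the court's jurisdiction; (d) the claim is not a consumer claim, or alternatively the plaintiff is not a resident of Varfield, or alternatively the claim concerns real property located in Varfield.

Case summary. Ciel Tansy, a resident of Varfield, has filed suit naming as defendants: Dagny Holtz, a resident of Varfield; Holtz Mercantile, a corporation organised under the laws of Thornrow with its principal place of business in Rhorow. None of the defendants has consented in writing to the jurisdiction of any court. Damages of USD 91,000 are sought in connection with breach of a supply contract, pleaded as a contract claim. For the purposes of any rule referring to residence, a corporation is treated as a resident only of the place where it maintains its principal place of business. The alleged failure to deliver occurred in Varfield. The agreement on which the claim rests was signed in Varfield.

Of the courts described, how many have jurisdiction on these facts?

The Superior Court of Kelfield:
  (a) The claim is a contract claim, not a property claim. Condition met.
  (b) The plaintiff resides in Varfield, which is not Rhorow. Satisfied.
  (c) The amount in controversy is 91,000 dollars, within the 97,500 dollars ceiling, which satisfies one of the alternatives. Satisfied.
  (d) The amount in controversy is 91,000 dollars, which meets the $15,000 floor, so this disjunct is met. The carve-out does not apply: the claim does not concern real property. Condition met.
  (e) Holtz Mercantile resides in Rhorow, so this disjunct is met. Satisfied.
  → Jurisdiction lies.
The Civil Court of Varfield:
  (a) Ciel Tansy resides in Varfield, which satisfies one of the alternatives. Condition met.
  (b) The contract was executed in Varfield, so one alternative holds. Met.
  (c) Dagny Holtz resides in Varfield. Met.
  (d) The claim is a contract claim, not a consumer claim — that alternative is enough. Met.
  → All conditions met; jurisdiction exists.
Courts with jurisdiction: the Superior Court of Kelfield, the Civil Court of Varfield — 2 in total.

2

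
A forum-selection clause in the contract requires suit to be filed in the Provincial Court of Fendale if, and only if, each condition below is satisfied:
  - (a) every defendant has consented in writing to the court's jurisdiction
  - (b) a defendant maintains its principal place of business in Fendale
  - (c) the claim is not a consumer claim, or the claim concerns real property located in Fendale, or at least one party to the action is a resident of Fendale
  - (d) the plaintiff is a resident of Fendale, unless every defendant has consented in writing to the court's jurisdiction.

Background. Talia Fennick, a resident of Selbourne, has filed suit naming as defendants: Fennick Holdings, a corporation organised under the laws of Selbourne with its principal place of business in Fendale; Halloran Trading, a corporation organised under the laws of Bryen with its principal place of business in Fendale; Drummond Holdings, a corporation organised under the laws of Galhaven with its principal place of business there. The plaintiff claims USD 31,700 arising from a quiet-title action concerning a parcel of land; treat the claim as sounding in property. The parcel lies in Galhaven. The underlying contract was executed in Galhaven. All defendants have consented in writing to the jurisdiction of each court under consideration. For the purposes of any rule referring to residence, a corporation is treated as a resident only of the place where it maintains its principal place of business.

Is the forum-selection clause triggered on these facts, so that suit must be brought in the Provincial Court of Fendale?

Yes

The Provincial Court of Fendale:
  (a) Every defendant has filed written consent. Satisfied.
  (b) Fennick Holdings has its principal place of business in Fendale. Condition met.
  (c) The claim is a property claim, not a consumer claim, so one alternative holds. Met.
  (d) The plaintiff resides in Selbourne, not Fendale. However, every defendant has filed written consent, so the 'unless' proviso supplies this condition. Met.
  → The clause applies.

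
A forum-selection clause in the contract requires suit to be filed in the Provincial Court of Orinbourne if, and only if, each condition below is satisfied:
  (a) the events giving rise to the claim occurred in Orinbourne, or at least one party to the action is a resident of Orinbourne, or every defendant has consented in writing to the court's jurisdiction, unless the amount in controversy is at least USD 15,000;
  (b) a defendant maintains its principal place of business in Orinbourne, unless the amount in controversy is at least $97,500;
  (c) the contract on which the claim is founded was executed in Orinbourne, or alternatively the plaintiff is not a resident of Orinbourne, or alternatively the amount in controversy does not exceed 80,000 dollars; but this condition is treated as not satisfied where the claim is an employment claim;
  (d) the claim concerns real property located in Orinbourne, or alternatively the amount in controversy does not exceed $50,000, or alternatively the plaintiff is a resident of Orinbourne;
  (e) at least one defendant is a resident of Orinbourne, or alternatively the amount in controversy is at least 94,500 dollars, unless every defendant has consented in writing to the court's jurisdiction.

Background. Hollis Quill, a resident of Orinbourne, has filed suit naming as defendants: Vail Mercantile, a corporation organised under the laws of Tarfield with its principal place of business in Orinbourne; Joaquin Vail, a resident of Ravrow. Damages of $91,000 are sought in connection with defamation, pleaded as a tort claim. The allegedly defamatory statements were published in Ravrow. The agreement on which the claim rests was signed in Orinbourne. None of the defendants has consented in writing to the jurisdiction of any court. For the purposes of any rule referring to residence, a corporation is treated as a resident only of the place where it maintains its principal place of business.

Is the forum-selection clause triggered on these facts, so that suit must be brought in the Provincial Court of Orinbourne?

The Provincial Court of Orinbourne:
  (a) Hollis Quill resides in Orinbourne, so this disjunct is met. Met.
  (b) Vail Mercantile has its principal place of business in Orinbourne. Met.
  (c) The contract was executed in Orinbourne — that alternative is enough. The carve-out does not apply: the claim is a tort claim, not an employment claim. Satisfied.
  (d) The plaintiff resides in Orinbourne — that alternative is enough. Condition met.
  (e) Vail Mercantile resides in Orinbourne, so one alternative holds. Met.
  → Forum clause is triggered.

Yes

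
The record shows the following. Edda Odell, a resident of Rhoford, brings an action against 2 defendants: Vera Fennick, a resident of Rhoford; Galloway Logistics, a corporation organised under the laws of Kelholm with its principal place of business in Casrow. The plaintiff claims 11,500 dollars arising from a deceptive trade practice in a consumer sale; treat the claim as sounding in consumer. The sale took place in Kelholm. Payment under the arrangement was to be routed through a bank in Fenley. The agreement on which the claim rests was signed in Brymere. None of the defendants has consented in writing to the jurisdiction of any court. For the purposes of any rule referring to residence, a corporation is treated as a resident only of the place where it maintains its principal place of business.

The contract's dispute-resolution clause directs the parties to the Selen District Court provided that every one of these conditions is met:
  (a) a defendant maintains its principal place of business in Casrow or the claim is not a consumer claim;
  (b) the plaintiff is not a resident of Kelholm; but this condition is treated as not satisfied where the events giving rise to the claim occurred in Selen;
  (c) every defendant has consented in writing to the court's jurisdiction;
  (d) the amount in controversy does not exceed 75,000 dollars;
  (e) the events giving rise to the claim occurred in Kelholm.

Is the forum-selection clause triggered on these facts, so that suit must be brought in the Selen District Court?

The Selen District Court:
  (a) Galloway Logistics has its principal place of business in Casrow, which satisfies one of the alternatives. Satisfied.
  (b) The plaintiff resides in Rhoford, which is not Kelholm. The exception is not triggered, since the operative events occurred in Kelholm, not Selen. Satisfied.
  (c) No such written consent has been filed. Not satisfied.
  (d) The amount in controversy is USD 11,500, within the $75,000 ceiling. Satisfied.
  (e) The operative events occurred in Kelholm. Met.
  → Forum clause is not triggered.

No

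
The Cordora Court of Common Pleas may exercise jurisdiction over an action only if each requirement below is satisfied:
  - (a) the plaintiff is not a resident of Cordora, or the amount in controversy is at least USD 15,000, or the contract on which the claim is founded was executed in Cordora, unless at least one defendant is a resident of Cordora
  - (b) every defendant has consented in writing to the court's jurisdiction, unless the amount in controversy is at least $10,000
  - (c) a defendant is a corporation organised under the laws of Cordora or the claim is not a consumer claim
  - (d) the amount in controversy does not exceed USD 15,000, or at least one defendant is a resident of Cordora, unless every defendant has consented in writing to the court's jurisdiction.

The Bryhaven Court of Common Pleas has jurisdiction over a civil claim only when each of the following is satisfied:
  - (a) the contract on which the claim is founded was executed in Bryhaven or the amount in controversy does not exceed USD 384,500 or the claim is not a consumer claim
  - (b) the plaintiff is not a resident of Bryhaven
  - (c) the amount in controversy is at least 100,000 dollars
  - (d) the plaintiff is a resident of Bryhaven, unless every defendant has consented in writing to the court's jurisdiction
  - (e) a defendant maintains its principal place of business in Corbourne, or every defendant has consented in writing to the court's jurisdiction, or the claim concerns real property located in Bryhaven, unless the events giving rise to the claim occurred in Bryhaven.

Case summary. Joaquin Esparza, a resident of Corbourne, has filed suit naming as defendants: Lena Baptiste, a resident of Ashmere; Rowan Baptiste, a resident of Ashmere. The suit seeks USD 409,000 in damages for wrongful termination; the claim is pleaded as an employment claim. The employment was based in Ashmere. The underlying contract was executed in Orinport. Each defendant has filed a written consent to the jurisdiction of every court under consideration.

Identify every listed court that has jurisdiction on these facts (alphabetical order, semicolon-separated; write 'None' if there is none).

the Bryhaven Court of Common Pleas; the Cordora Court of Common Pleas

The Cordora Court of Common Pleas:
  (a) The plaintiff resides in Corbourne, which is not Cordora, which satisfies one of the alternatives. Satisfied.
  (b) Every defendant has filed written consent. Condition met.
  (c) The claim is an employment claim, not a consumer claim, so one alternative holds. Met.
  (d) The amount in controversy is USD 409,000, above the 15,000 dollars ceiling; no defendant resides in Cordora (they reside in Ashmere, Ashmere) — no alternative holds. However, every defendant has filed written consent, so the 'unless' proviso supplies this condition. Met.
  → Every requirement is satisfied — jurisdiction.
The Bryhaven Court of Common Pleas:
  (a) The claim is an employment claim, not a consumer claim, so one alternative holds. Satisfied.
  (b) The plaintiff resides in Corbourne, which is not Bryhaven. Satisfied.
  (c) The amount in controversy is $409,000, which meets the USD 100,000 floor. Condition met.
  (d) The plaintiff resides in Corbourne, not Bryhaven. However, every defendant has filed written consent, so the 'unless' proviso supplies this condition. Met.
  (e) Every defendant has filed written consent — that alternative is enough. Satisfied.
  → The court has jurisdiction.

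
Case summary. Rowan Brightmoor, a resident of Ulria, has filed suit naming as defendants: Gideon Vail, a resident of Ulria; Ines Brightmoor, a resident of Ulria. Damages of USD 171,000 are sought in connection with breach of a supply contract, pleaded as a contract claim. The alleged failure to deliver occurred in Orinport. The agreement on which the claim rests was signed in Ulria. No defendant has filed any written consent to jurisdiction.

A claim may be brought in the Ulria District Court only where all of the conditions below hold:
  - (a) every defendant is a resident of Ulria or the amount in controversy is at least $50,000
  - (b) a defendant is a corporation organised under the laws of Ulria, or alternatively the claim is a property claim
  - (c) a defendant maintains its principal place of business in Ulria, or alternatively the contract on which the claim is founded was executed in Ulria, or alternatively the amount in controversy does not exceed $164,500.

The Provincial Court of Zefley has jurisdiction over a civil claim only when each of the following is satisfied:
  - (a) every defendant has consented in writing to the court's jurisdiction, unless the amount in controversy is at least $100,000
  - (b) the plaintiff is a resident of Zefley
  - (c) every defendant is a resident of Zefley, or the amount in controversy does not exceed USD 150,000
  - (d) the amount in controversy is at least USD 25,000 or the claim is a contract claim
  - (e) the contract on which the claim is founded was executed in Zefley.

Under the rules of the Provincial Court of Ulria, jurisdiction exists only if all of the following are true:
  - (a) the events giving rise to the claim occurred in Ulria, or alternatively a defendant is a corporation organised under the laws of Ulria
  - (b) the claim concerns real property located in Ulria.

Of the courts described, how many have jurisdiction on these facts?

0

The Ulria District Court:
  (a) The defendants reside as follows — Gideon Vail in Ulria, Ines Brightmoor in Ulria — all in Ulria, which satisfies one of the alternatives. Condition met.
  (b) No defendant is a corporation; the claim is a contract claim, not a property claim — every alternative fails. Condition not met.
  (c) The contract was executed in Ulria, which satisfies one of the alternatives. Met.
  → At least one condition fails; no jurisdiction.
The Provincial Court of Zefley:
  (a) No such written consent has been filed. But the amount in controversy is USD 171,000, which meets the $100,000 floor, and the 'unless' clause therefore excuses the requirement. Satisfied.
  (b) The plaintiff resides in Ulria, not Zefley. Fails.
  (c) The defendants reside as follows — Gideon Vail in Ulria, Ines Brightmoor in Ulria — not all in Zefley; the amount in controversy is $171,000, above the $150,000 ceiling — none of the alternatives is met. Not met.
  (d) The amount in controversy is $171,000, which meets the USD 25,000 floor, which satisfies one of the alternatives. Satisfied.
  (e) The contract was executed in Ulria, not Zefley. Not satisfied.
  → No jurisdiction.
The Provincial Court of Ulria:
  (a) The operative events occurred in Orinport, not Ulria; no defendant is a corporation — no alternative holds. Fails.
  (b) The claim does not concern real property. Condition not met.
  → The court lacks jurisdiction.
No court satisfies all of its conditions.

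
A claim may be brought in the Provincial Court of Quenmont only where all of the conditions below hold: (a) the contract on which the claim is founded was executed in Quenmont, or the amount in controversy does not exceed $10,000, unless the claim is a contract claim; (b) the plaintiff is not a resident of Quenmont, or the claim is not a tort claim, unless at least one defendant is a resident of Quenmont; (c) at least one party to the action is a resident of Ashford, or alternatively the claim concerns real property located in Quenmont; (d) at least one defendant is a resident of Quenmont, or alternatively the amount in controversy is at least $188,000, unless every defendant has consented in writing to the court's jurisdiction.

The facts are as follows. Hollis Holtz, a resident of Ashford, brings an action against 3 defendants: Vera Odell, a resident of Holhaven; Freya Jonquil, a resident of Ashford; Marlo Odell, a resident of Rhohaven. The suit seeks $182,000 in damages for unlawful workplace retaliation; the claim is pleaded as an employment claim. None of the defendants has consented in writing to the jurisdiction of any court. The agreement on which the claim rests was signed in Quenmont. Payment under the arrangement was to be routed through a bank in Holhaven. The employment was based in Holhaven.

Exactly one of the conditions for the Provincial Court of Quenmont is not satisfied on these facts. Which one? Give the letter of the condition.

(d)

The Provincial Court of Quenmont:
  (a) The contract was executed in Quenmont, so one alternative holds. Satisfied.
  (b) The plaintiff resides in Ashford, which is not Quenmont — that alternative is enough. Met.
  (c) Hollis Holtz resides in Ashford, so this disjunct is met. Satisfied.
  (d) No defendant resides in Quenmont (they reside in Holhaven, Ashford, Rhohaven); the amount in controversy is 182,000 dollars, below the $188,000 floor — none of the alternatives is met. Nor does the 'unless' clause help: no such written consent has been filed. Fails.
Only condition (d) fails.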